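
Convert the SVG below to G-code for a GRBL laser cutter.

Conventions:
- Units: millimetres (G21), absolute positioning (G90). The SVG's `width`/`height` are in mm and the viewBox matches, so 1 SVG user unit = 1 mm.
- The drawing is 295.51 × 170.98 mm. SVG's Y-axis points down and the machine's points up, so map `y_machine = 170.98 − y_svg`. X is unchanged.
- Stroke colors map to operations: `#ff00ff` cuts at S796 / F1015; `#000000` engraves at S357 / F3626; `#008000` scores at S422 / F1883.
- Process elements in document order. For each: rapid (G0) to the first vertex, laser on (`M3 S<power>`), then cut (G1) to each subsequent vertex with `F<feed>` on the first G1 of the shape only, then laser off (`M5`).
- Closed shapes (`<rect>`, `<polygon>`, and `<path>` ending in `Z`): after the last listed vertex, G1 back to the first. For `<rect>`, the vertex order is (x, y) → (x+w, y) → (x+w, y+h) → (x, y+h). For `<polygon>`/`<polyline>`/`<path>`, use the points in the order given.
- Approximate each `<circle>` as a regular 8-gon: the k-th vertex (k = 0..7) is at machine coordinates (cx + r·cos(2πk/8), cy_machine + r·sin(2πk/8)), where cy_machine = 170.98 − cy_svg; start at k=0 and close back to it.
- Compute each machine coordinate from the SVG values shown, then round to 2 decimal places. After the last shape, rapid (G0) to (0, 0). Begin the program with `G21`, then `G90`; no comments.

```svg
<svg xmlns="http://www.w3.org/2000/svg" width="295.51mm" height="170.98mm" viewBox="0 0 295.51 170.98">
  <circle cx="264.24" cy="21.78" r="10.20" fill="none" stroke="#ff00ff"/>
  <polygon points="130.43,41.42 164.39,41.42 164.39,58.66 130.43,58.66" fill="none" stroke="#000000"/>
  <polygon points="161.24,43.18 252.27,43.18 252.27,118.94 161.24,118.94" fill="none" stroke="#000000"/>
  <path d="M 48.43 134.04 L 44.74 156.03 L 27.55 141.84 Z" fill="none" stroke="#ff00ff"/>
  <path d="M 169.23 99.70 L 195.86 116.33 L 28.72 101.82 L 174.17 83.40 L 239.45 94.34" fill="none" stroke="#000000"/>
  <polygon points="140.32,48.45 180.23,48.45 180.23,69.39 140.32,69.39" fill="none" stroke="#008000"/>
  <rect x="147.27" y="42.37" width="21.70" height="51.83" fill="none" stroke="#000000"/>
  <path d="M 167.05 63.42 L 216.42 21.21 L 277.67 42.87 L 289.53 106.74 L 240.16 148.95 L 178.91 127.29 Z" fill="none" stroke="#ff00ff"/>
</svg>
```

1 u = 1 mm; y_m = 170.98 − y.

[1] `<circle>` circle, #ff00ff→cut S796 F1015: (274.44,149.20) → (271.45,156.41) → (264.24,159.40) → (257.03,156.41) → (254.04,149.20) → (257.03,141.99) → (264.24,139.00) → (271.45,141.99) → (274.44,149.20) (closed)

[2] `<polygon>` rectangle, #000000→engrave S357 F3626: (130.43,129.56) → (164.39,129.56) → (164.39,112.32) → (130.43,112.32) → (130.43,129.56) (closed)

[3] `<polygon>` rectangle, #000000→engrave S357 F3626: (161.24,127.80) → (252.27,127.80) → (252.27,52.04) → (161.24,52.04) → (161.24,127.80) (closed)

[4] `<path>` regular polygon, #ff00ff→cut S796 F1015: (48.43,36.94) → (44.74,14.95) → (27.55,29.14) → (48.43,36.94) (closed)

[5] `<path>` open polyline, #000000→engrave S357 F3626: (169.23,71.28) → (195.86,54.65) → (28.72,69.16) → (174.17,87.58) → (239.45,76.64)

[6] `<polygon>` rectangle, #008000→score S422 F1883: (140.32,122.53) → (180.23,122.53) → (180.23,101.59) → (140.32,101.59) → (140.32,122.53) (closed)

[7] `<rect>` rectangle, #000000→engrave S357 F3626: (147.27,128.61) → (168.97,128.61) → (168.97,76.78) → (147.27,76.78) → (147.27,128.61) (closed)

[8] `<path>` regular polygon, #ff00ff→cut S796 F1015: (167.05,107.56) → (216.42,149.77) → (277.67,128.11) → (289.53,64.24) → (240.16,22.03) → (178.91,43.69) → (167.05,107.56) (closed)

G21
G90
G0 X274.44 Y149.20
M3 S796
G1 X271.45 Y156.41 F1015
G1 X264.24 Y159.40
G1 X257.03 Y156.41
G1 X254.04 Y149.20
G1 X257.03 Y141.99
G1 X264.24 Y139.00
G1 X271.45 Y141.99
G1 X274.44 Y149.20
M5
G0 X130.43 Y129.56
M3 S357
G1 X164.39 Y129.56 F3626
G1 X164.39 Y112.32
G1 X130.43 Y112.32
G1 X130.43 Y129.56
M5
G0 X161.24 Y127.80
M3 S357
G1 X252.27 Y127.80 F3626
G1 X252.27 Y52.04
G1 X161.24 Y52.04
G1 X161.24 Y127.80
M5
G0 X48.43 Y36.94
M3 S796
G1 X44.74 Y14.95 F1015
G1 X27.55 Y29.14
G1 X48.43 Y36.94
M5
G0 X169.23 Y71.28
M3 S357
G1 X195.86 Y54.65 F3626
G1 X28.72 Y69.16
G1 X174.17 Y87.58
G1 X239.45 Y76.64
M5
G0 X140.32 Y122.53
M3 S422
G1 X180.23 Y122.53 F1883
G1 X180.23 Y101.59
G1 X140.32 Y101.59
G1 X140.32 Y122.53
M5
G0 X147.27 Y128.61
M3 S357
G1 X168.97 Y128.61 F3626
G1 X168.97 Y76.78
G1 X147.27 Y76.78
G1 X147.27 Y128.61
M5
G0 X167.05 Y107.56
M3 S796
G1 X216.42 Y149.77 F1015
G1 X277.67 Y128.11
G1 X289.53 Y64.24
G1 X240.16 Y22.03
G1 X178.91 Y43.69
G1 X167.05 Y107.56
M5
G0 X0.00 Y0.00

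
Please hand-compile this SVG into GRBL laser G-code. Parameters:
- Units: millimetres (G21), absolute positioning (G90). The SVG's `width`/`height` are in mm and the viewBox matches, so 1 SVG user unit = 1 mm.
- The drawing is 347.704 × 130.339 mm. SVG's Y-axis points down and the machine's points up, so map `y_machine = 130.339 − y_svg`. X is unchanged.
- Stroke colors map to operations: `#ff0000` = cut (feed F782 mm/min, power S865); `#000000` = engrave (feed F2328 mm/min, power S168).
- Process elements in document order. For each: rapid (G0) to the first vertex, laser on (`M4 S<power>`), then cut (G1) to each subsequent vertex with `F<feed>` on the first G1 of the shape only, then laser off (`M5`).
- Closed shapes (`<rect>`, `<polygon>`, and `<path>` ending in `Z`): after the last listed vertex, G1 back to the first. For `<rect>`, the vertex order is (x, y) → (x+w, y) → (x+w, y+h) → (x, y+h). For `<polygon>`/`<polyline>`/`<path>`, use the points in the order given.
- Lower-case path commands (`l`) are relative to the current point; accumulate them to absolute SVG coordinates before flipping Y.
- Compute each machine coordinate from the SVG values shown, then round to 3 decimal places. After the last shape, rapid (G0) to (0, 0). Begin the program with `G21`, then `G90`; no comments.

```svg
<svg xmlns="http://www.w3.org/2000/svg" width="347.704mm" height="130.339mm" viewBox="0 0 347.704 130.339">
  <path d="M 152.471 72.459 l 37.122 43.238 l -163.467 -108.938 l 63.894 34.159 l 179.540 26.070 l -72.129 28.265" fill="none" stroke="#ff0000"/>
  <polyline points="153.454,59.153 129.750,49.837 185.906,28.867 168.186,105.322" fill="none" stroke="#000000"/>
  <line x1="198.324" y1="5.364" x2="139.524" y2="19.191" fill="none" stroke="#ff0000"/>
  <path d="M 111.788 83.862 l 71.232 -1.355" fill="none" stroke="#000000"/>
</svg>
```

G21
G90
G0 X152.471 Y57.880
M4 S865
G1 X189.593 Y14.642 F782
G1 X26.126 Y123.580
G1 X90.020 Y89.421
G1 X269.560 Y63.351
G1 X197.431 Y35.086
M5
G0 X153.454 Y71.186
M4 S168
G1 X129.750 Y80.502 F2328
G1 X185.906 Y101.472
G1 X168.186 Y25.017
M5
G0 X198.324 Y124.975
M4 S865
G1 X139.524 Y111.148 F782
M5
G0 X111.788 Y46.477
M4 S168
G1 X183.020 Y47.832 F2328
M5
G0 X0.000 Y0.000

Since the viewBox matches the mm dimensions, user units are millimetres directly. The only transform is the Y-flip y_m = 130.339 − y_svg.

Shape 1 is a open polyline drawn with `<path>`. Its stroke #ff0000 means cut at S865, F782. After flipping Y the toolpath is (152.471,57.880) → (189.593,14.642) → (26.126,123.580) → (90.020,89.421) → (269.560,63.351) → (197.431,35.086).

Shape 2 is a open polyline drawn with `<polyline>`. Its stroke #000000 means engrave at S168, F2328. After flipping Y the toolpath is (153.454,71.186) → (129.750,80.502) → (185.906,101.472) → (168.186,25.017).

Shape 3 is a line segment drawn with `<line>`. Its stroke #ff0000 means cut at S865, F782. After flipping Y the toolpath is (198.324,124.975) → (139.524,111.148).

Shape 4 is a line segment drawn with `<path>`. Its stroke #000000 means engrave at S168, F2328. After flipping Y the toolpath is (111.788,46.477) → (183.020,47.832).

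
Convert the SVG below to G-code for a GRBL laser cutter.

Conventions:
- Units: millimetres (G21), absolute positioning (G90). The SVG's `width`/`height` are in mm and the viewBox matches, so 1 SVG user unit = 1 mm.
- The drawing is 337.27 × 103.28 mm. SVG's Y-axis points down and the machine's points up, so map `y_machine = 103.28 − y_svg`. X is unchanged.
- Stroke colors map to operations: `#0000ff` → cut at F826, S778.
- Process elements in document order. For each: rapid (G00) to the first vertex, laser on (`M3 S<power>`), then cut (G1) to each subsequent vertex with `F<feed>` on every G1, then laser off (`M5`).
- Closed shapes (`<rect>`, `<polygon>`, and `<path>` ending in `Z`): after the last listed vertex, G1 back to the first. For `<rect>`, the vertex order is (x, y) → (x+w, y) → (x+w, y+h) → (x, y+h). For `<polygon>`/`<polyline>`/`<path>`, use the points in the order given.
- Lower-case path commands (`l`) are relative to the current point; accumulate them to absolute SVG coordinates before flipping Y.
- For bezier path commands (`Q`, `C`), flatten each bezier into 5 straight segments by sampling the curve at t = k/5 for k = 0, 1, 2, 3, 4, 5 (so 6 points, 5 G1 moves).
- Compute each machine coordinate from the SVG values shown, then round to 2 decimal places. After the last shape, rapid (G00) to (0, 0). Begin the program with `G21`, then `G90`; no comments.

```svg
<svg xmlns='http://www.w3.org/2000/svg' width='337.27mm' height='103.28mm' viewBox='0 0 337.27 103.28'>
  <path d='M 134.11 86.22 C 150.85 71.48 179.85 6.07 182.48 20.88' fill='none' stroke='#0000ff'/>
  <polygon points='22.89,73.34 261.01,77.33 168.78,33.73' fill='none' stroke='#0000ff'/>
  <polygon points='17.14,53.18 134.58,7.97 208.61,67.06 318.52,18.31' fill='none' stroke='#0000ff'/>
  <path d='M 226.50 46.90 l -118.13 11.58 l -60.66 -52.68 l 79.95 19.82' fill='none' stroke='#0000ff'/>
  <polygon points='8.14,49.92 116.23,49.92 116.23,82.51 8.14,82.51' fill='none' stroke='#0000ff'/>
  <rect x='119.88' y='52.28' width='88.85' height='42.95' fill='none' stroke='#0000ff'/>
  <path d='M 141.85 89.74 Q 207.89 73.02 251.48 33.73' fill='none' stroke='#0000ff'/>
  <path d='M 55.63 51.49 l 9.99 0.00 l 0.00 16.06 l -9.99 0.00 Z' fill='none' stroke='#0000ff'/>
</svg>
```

Since the viewBox matches the mm dimensions, user units are millimetres directly. The only transform is the Y-flip y_m = 103.28 − y_svg.

Shape 1 is a cubic bezier drawn with `<path>`. Its stroke #0000ff means cut at S778, F826. After flipping Y the toolpath is (134.11,17.06) → (145.32,30.94) → (157.61,50.69) → (169.14,70.04) → (178.05,82.71) → (182.48,82.40).

Shape 2 is a closed polygon drawn with `<polygon>`. Its stroke #0000ff means cut at S778, F826. After flipping Y the toolpath is (22.89,29.94) → (261.01,25.95) → (168.78,69.55) → (22.89,29.94), returning to the start.

Shape 3 is a closed polygon drawn with `<polygon>`. Its stroke #0000ff means cut at S778, F826. After flipping Y the toolpath is (17.14,50.10) → (134.58,95.31) → (208.61,36.22) → (318.52,84.97) → (17.14,50.10), returning to the start.

Shape 4 is a open polyline drawn with `<path>`. Its stroke #0000ff means cut at S778, F826. After flipping Y the toolpath is (226.50,56.38) → (108.37,44.80) → (47.71,97.48) → (127.66,77.66).

Shape 5 is a rectangle drawn with `<polygon>`. Its stroke #0000ff means cut at S778, F826. After flipping Y the toolpath is (8.14,53.36) → (116.23,53.36) → (116.23,20.77) → (8.14,20.77) → (8.14,53.36), returning to the start.

Shape 6 is a rectangle drawn with `<rect>`. Its stroke #0000ff means cut at S778, F826. After flipping Y the toolpath is (119.88,51.00) → (208.73,51.00) → (208.73,8.05) → (119.88,8.05) → (119.88,51.00), returning to the start.

Shape 7 is a quadratic bezier drawn with `<path>`. Its stroke #0000ff means cut at S778, F826. After flipping Y the toolpath is (141.85,13.54) → (167.37,21.13) → (191.09,30.53) → (213.02,41.73) → (233.15,54.74) → (251.48,69.55).

Shape 8 is a rectangle drawn with `<path>`. Its stroke #0000ff means cut at S778, F826. After flipping Y the toolpath is (55.63,51.79) → (65.62,51.79) → (65.62,35.73) → (55.63,35.73) → (55.63,51.79), returning to the start.

G21
G90
G00 X134.11 Y17.06
M3 S778
G1 X145.32 Y30.94 F826
G1 X157.61 Y50.69 F826
G1 X169.14 Y70.04 F826
G1 X178.05 Y82.71 F826
G1 X182.48 Y82.40 F826
M5
G00 X22.89 Y29.94
M3 S778
G1 X261.01 Y25.95 F826
G1 X168.78 Y69.55 F826
G1 X22.89 Y29.94 F826
M5
G00 X17.14 Y50.10
M3 S778
G1 X134.58 Y95.31 F826
G1 X208.61 Y36.22 F826
G1 X318.52 Y84.97 F826
G1 X17.14 Y50.10 F826
M5
G00 X226.50 Y56.38
M3 S778
G1 X108.37 Y44.80 F826
G1 X47.71 Y97.48 F826
G1 X127.66 Y77.66 F826
M5
G00 X8.14 Y53.36
M3 S778
G1 X116.23 Y53.36 F826
G1 X116.23 Y20.77 F826
G1 X8.14 Y20.77 F826
G1 X8.14 Y53.36 F826
M5
G00 X119.88 Y51.00
M3 S778
G1 X208.73 Y51.00 F826
G1 X208.73 Y8.05 F826
G1 X119.88 Y8.05 F826
G1 X119.88 Y51.00 F826
M5
G00 X141.85 Y13.54
M3 S778
G1 X167.37 Y21.13 F826
G1 X191.09 Y30.53 F826
G1 X213.02 Y41.73 F826
G1 X233.15 Y54.74 F826
G1 X251.48 Y69.55 F826
M5
G00 X55.63 Y51.79
M3 S778
G1 X65.62 Y51.79 F826
G1 X65.62 Y35.73 F826
G1 X55.63 Y35.73 F826
G1 X55.63 Y51.79 F826
M5
G00 X0.00 Y0.00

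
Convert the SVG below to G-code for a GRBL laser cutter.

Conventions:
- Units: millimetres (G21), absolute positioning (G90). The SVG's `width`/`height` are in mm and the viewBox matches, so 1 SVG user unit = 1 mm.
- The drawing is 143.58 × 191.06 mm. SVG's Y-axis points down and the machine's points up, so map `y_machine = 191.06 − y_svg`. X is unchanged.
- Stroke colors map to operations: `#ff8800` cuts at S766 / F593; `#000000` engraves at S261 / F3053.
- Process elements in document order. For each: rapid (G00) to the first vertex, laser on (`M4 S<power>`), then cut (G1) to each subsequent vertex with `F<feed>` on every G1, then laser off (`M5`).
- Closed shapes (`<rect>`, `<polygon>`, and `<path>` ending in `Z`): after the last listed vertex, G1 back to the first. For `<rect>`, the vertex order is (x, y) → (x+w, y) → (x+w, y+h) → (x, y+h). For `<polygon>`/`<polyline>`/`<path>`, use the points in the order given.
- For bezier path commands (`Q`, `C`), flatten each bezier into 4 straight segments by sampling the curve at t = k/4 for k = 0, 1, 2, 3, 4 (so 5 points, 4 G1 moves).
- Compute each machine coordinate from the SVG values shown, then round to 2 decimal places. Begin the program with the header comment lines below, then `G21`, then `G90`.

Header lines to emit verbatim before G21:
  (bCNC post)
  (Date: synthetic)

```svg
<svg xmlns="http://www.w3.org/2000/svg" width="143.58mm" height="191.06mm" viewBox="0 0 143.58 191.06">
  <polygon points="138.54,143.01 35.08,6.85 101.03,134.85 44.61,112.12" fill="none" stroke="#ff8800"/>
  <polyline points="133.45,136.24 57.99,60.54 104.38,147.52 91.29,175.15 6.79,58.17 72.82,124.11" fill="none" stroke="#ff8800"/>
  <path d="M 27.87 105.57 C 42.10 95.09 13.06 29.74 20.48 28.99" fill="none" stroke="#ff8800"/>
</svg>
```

Since the viewBox matches the mm dimensions, user units are millimetres directly. The only transform is the Y-flip y_m = 191.06 − y_svg.

Shape 1 is a closed polygon drawn with `<polygon>`. Its stroke #ff8800 means cut at S766, F593. After flipping Y the toolpath is (138.54,48.05) → (35.08,184.21) → (101.03,56.21) → (44.61,78.94) → (138.54,48.05), returning to the start.

Shape 2 is a open polyline drawn with `<polyline>`. Its stroke #ff8800 means cut at S766, F593. After flipping Y the toolpath is (133.45,54.82) → (57.99,130.52) → (104.38,43.54) → (91.29,15.91) → (6.79,132.89) → (72.82,66.95).

Shape 3 is a cubic bezier drawn with `<path>`. Its stroke #ff8800 means cut at S766, F593. After flipping Y the toolpath is (27.87,85.49) → (31.68,101.77) → (26.73,127.43) → (20.51,151.26) → (20.48,162.07).

(bCNC post)
(Date: synthetic)
G21
G90
G00 X138.54 Y48.05
M4 S766
G1 X35.08 Y184.21 F593
G1 X101.03 Y56.21 F593
G1 X44.61 Y78.94 F593
G1 X138.54 Y48.05 F593
M5
G00 X133.45 Y54.82
M4 S766
G1 X57.99 Y130.52 F593
G1 X104.38 Y43.54 F593
G1 X91.29 Y15.91 F593
G1 X6.79 Y132.89 F593
G1 X72.82 Y66.95 F593
M5
G00 X27.87 Y85.49
M4 S766
G1 X31.68 Y101.77 F593
G1 X26.73 Y127.43 F593
G1 X20.51 Y151.26 F593
G1 X20.48 Y162.07 F593
M5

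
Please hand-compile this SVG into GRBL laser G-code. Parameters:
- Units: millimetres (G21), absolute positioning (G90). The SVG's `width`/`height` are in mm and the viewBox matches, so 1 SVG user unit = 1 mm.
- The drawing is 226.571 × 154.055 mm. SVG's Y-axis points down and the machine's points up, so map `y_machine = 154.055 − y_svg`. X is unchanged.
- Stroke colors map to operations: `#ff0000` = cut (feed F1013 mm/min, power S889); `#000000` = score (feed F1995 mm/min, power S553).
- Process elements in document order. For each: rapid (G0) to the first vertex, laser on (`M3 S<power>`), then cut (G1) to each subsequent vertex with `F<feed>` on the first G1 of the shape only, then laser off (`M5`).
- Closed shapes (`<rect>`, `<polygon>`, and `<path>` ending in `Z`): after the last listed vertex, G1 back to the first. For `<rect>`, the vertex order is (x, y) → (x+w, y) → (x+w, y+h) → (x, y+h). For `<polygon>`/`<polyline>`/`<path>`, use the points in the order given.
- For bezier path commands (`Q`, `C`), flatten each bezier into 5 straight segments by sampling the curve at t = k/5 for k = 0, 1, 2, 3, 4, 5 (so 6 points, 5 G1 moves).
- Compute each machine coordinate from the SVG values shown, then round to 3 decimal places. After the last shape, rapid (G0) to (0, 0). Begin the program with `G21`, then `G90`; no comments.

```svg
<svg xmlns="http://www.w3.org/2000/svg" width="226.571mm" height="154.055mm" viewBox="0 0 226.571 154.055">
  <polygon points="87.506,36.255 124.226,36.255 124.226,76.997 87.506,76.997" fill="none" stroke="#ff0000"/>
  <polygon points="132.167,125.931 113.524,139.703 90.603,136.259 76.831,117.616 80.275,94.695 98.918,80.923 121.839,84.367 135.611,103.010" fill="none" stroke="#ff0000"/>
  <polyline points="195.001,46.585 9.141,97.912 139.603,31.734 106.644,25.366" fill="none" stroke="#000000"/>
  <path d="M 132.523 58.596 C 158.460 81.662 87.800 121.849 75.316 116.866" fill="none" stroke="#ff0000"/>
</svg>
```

1 u = 1 mm; y_m = 154.055 − y.

[1] `<polygon>` rectangle, #ff0000→cut S889 F1013: (87.506,117.800) → (124.226,117.800) → (124.226,77.058) → (87.506,77.058) → (87.506,117.800) (closed)

[2] `<polygon>` regular polygon, #ff0000→cut S889 F1013: (132.167,28.124) → (113.524,14.352) → (90.603,17.796) → (76.831,36.439) → (80.275,59.360) → (98.918,73.132) → (121.839,69.688) → (135.611,51.045) → (132.167,28.124) (closed)

[3] `<polyline>` open polyline, #000000→score S553 F1995: (195.001,107.470) → (9.141,56.143) → (139.603,122.321) → (106.644,128.689)

[4] `<path>` cubic bezier, #ff0000→cut S889 F1013: (132.523,95.459) → (137.732,80.063) → (127.186,63.548) → (108.316,48.904) → (88.549,39.121) → (75.316,37.189)

G21
G90
G0 X87.506 Y117.800
M3 S889
G1 X124.226 Y117.800 F1013
G1 X124.226 Y77.058
G1 X87.506 Y77.058
G1 X87.506 Y117.800
M5
G0 X132.167 Y28.124
M3 S889
G1 X113.524 Y14.352 F1013
G1 X90.603 Y17.796
G1 X76.831 Y36.439
G1 X80.275 Y59.360
G1 X98.918 Y73.132
G1 X121.839 Y69.688
G1 X135.611 Y51.045
G1 X132.167 Y28.124
M5
G0 X195.001 Y107.470
M3 S553
G1 X9.141 Y56.143 F1995
G1 X139.603 Y122.321
G1 X106.644 Y128.689
M5
G0 X132.523 Y95.459
M3 S889
G1 X137.732 Y80.063 F1013
G1 X127.186 Y63.548
G1 X108.316 Y48.904
G1 X88.549 Y39.121
G1 X75.316 Y37.189
M5
G0 X0.000 Y0.000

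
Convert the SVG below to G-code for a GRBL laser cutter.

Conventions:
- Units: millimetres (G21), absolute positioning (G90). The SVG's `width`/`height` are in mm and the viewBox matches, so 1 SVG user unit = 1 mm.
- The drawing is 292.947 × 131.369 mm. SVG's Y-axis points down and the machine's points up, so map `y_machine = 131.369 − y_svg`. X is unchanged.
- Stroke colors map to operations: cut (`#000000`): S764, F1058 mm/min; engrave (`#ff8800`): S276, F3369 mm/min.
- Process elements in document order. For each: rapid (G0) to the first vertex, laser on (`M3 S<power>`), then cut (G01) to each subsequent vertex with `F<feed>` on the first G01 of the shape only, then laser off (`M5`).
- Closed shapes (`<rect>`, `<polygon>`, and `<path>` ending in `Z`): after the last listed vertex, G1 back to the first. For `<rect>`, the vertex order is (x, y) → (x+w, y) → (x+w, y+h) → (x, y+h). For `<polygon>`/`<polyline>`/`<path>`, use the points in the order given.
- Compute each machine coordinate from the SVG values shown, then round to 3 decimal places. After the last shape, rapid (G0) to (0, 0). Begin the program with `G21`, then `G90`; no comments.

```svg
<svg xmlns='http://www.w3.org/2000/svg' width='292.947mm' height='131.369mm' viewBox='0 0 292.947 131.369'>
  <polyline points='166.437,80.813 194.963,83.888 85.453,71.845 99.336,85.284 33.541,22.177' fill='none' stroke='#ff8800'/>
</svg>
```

G21
G90
G0 X166.437 Y50.556
M3 S276
G01 X194.963 Y47.481 F3369
G01 X85.453 Y59.524
G01 X99.336 Y46.085
G01 X33.541 Y109.192
M5
G0 X0.000 Y0.000

Since the viewBox matches the mm dimensions, user units are millimetres directly. The only transform is the Y-flip y_m = 131.369 − y_svg.

Shape 1 is a open polyline drawn with `<polyline>`. Its stroke #ff8800 means engrave at S276, F3369. After flipping Y the toolpath is (166.437,50.556) → (194.963,47.481) → (85.453,59.524) → (99.336,46.085) → (33.541,109.192).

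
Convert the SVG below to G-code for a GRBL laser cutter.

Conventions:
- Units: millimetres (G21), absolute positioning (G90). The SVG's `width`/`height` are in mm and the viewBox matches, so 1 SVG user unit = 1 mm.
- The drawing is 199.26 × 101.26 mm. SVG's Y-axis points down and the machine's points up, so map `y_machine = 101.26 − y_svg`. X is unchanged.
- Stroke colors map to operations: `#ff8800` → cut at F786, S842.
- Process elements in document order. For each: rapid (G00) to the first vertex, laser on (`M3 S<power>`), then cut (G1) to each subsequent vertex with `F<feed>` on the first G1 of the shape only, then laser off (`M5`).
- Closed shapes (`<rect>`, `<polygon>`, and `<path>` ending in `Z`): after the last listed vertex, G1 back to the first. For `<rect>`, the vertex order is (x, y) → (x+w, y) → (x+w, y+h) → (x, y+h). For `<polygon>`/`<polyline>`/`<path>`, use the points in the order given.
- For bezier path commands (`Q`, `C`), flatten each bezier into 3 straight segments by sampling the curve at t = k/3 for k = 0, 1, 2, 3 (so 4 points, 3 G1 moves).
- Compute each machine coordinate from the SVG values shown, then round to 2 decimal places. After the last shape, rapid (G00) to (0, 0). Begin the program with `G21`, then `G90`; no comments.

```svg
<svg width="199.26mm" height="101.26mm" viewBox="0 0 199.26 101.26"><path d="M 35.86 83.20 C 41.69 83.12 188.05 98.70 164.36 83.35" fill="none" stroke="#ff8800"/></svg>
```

G21
G90
G00 X35.86 Y18.06
M3 S842
G1 X77.03 Y14.65 F786
G1 X142.87 Y11.14
G1 X164.36 Y17.91
M5
G00 X0.00 Y0.00

Since the viewBox matches the mm dimensions, user units are millimetres directly. The only transform is the Y-flip y_m = 101.26 − y_svg.

Shape 1 is a cubic bezier drawn with `<path>`. Its stroke #ff8800 means cut at S842, F786. After flipping Y the toolpath is (35.86,18.06) → (77.03,14.65) → (142.87,11.14) → (164.36,17.91).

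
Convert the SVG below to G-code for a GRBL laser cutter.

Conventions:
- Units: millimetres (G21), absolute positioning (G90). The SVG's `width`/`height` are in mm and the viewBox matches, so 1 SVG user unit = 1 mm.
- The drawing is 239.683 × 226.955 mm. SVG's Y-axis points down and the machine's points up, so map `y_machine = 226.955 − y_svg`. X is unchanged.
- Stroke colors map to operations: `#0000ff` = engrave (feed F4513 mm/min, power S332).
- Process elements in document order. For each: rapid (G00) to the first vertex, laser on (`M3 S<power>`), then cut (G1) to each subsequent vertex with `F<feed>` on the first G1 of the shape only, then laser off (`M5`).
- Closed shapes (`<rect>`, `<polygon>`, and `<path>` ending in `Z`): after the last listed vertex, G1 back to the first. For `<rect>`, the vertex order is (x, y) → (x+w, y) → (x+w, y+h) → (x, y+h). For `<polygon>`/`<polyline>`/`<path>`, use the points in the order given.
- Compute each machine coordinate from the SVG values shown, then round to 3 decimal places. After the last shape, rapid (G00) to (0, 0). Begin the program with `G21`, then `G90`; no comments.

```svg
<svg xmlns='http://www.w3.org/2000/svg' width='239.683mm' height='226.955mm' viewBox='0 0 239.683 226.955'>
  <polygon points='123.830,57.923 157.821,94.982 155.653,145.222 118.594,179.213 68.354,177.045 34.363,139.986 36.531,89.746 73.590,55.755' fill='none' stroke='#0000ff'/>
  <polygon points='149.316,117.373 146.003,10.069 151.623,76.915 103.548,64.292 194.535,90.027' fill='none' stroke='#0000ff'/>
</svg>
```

G21
G90
G00 X123.830 Y169.032
M3 S332
G1 X157.821 Y131.973 F4513
G1 X155.653 Y81.733
G1 X118.594 Y47.742
G1 X68.354 Y49.910
G1 X34.363 Y86.969
G1 X36.531 Y137.209
G1 X73.590 Y171.200
G1 X123.830 Y169.032
M5
G00 X149.316 Y109.582
M3 S332
G1 X146.003 Y216.886 F4513
G1 X151.623 Y150.040
G1 X103.548 Y162.663
G1 X194.535 Y136.928
G1 X149.316 Y109.582
M5
G00 X0.000 Y0.000

viewBox `0 0 239.683 226.955` with mm width/height → 1 unit = 1 mm. Flip: y_m = 226.955 − y_svg.

**Shape 1** — `<polygon>` regular polygon, stroke `#0000ff` → engrave (S332, F4513). Machine vertices: (123.830,169.032) → (157.821,131.973) → (155.653,81.733) → (118.594,47.742) → (68.354,49.910) → (34.363,86.969) → (36.531,137.209) → (73.590,171.200) → (123.830,169.032). Closed: final G1 returns to the first vertex.

**Shape 2** — `<polygon>` closed polygon, stroke `#0000ff` → engrave (S332, F4513). Machine vertices: (149.316,109.582) → (146.003,216.886) → (151.623,150.040) → (103.548,162.663) → (194.535,136.928) → (149.316,109.582). Closed: final G1 returns to the first vertex.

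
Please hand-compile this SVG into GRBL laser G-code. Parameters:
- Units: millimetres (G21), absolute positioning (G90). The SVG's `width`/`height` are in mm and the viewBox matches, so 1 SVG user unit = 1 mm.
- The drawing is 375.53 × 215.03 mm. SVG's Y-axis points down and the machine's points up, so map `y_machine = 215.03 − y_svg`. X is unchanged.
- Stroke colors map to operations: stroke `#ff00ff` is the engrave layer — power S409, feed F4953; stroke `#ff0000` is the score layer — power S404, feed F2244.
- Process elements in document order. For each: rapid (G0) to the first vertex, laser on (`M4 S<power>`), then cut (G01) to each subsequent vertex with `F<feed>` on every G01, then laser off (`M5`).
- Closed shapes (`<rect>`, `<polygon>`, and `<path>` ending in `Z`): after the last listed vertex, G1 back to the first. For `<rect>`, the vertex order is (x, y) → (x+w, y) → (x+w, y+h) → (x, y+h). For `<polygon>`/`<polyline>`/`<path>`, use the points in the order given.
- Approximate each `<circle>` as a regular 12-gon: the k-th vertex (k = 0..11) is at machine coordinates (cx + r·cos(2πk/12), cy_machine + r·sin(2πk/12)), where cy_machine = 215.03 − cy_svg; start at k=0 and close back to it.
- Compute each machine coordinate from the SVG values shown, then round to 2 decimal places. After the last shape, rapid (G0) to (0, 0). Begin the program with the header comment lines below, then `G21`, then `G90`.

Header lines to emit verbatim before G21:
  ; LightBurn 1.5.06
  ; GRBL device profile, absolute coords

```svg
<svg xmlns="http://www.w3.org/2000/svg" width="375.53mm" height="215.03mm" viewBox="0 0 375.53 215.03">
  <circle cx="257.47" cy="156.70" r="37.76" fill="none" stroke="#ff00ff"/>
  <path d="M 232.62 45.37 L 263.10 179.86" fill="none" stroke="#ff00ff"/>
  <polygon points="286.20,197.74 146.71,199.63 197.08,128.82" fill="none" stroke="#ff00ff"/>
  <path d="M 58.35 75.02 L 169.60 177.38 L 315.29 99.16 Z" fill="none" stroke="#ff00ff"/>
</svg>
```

1 u = 1 mm; y_m = 215.03 − y.

[1] `<circle>` circle, #ff00ff→engrave S409 F4953: (295.23,58.33) → (290.17,77.21) → (276.35,91.03) → (257.47,96.09) → (238.59,91.03) → (224.77,77.21) → (219.71,58.33) → (224.77,39.45) → (238.59,25.63) → (257.47,20.57) → (276.35,25.63) → (290.17,39.45) → (295.23,58.33) (closed)

[2] `<path>` line segment, #ff00ff→engrave S409 F4953: (232.62,169.66) → (263.10,35.17)

[3] `<polygon>` closed polygon, #ff00ff→engrave S409 F4953: (286.20,17.29) → (146.71,15.40) → (197.08,86.21) → (286.20,17.29) (closed)

[4] `<path>` closed polygon, #ff00ff→engrave S409 F4953: (58.35,140.01) → (169.60,37.65) → (315.29,115.87) → (58.35,140.01) (closed)

; LightBurn 1.5.06
; GRBL device profile, absolute coords
G21
G90
G0 X295.23 Y58.33
M4 S409
G01 X290.17 Y77.21 F4953
G01 X276.35 Y91.03 F4953
G01 X257.47 Y96.09 F4953
G01 X238.59 Y91.03 F4953
G01 X224.77 Y77.21 F4953
G01 X219.71 Y58.33 F4953
G01 X224.77 Y39.45 F4953
G01 X238.59 Y25.63 F4953
G01 X257.47 Y20.57 F4953
G01 X276.35 Y25.63 F4953
G01 X290.17 Y39.45 F4953
G01 X295.23 Y58.33 F4953
M5
G0 X232.62 Y169.66
M4 S409
G01 X263.10 Y35.17 F4953
M5
G0 X286.20 Y17.29
M4 S409
G01 X146.71 Y15.40 F4953
G01 X197.08 Y86.21 F4953
G01 X286.20 Y17.29 F4953
M5
G0 X58.35 Y140.01
M4 S409
G01 X169.60 Y37.65 F4953
G01 X315.29 Y115.87 F4953
G01 X58.35 Y140.01 F4953
M5
G0 X0.00 Y0.00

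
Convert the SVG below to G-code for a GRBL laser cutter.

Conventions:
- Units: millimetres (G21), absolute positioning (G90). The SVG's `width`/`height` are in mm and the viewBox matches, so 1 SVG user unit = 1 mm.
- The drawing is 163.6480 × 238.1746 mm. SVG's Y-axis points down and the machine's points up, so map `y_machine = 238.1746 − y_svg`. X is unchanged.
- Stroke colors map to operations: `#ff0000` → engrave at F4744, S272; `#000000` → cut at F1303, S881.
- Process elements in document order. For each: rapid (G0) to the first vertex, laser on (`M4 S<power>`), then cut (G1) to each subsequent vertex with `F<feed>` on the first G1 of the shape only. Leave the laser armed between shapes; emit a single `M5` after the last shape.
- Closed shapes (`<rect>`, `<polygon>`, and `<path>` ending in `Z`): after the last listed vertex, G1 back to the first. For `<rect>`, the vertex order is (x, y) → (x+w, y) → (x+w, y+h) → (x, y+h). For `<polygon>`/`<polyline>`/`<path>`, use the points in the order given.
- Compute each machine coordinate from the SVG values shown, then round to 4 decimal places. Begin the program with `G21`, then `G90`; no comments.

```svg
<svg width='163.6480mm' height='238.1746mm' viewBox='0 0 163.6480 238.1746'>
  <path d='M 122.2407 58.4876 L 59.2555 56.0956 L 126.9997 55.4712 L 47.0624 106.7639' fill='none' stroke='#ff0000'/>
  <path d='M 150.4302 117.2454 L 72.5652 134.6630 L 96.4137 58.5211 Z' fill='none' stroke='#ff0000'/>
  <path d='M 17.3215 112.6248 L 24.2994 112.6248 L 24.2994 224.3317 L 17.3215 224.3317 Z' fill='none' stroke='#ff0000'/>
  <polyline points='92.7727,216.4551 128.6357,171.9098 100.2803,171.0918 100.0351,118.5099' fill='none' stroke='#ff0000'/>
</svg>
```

G21
G90
G0 X122.2407 Y179.6870
M4 S272
G1 X59.2555 Y182.0790 F4744
G1 X126.9997 Y182.7034
G1 X47.0624 Y131.4107
G0 X150.4302 Y120.9292
M4 S272
G1 X72.5652 Y103.5116 F4744
G1 X96.4137 Y179.6535
G1 X150.4302 Y120.9292
G0 X17.3215 Y125.5498
M4 S272
G1 X24.2994 Y125.5498 F4744
G1 X24.2994 Y13.8429
G1 X17.3215 Y13.8429
G1 X17.3215 Y125.5498
G0 X92.7727 Y21.7195
M4 S272
G1 X128.6357 Y66.2648 F4744
G1 X100.2803 Y67.0828
G1 X100.0351 Y119.6647
M5

1 u = 1 mm; y_m = 238.1746 − y.

[1] `<path>` open polyline, #ff0000→engrave S272 F4744: (122.2407,179.6870) → (59.2555,182.0790) → (126.9997,182.7034) → (47.0624,131.4107)

[2] `<path>` regular polygon, #ff0000→engrave S272 F4744: (150.4302,120.9292) → (72.5652,103.5116) → (96.4137,179.6535) → (150.4302,120.9292) (closed)

[3] `<path>` rectangle, #ff0000→engrave S272 F4744: (17.3215,125.5498) → (24.2994,125.5498) → (24.2994,13.8429) → (17.3215,13.8429) → (17.3215,125.5498) (closed)

[4] `<polyline>` open polyline, #ff0000→engrave S272 F4744: (92.7727,21.7195) → (128.6357,66.2648) → (100.2803,67.0828) → (100.0351,119.6647)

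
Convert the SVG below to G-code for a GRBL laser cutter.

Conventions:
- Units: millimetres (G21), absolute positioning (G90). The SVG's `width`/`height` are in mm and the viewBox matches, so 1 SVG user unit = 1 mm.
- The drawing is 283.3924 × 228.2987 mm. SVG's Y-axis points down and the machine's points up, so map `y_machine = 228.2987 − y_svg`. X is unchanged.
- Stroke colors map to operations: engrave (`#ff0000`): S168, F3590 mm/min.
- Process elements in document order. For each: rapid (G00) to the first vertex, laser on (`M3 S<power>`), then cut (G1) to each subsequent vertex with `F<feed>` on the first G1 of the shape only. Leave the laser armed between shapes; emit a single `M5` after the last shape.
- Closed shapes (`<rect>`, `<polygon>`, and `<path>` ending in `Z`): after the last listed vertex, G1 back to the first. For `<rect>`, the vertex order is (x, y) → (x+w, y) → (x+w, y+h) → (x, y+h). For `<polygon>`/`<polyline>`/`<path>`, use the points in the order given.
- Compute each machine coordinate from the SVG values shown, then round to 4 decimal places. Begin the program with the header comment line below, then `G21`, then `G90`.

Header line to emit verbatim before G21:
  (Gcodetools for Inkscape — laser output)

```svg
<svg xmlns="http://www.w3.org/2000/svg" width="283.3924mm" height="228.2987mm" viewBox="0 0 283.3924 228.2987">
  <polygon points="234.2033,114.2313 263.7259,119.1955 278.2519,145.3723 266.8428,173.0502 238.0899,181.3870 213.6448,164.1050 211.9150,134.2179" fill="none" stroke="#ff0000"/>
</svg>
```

Since the viewBox matches the mm dimensions, user units are millimetres directly. The only transform is the Y-flip y_m = 228.2987 − y_svg.

Shape 1 is a regular polygon drawn with `<polygon>`. Its stroke #ff0000 means engrave at S168, F3590. After flipping Y the toolpath is (234.2033,114.0674) → (263.7259,109.1032) → (278.2519,82.9264) → (266.8428,55.2485) → (238.0899,46.9117) → (213.6448,64.1937) → (211.9150,94.0808) → (234.2033,114.0674), returning to the start.

(Gcodetools for Inkscape — laser output)
G21
G90
G00 X234.2033 Y114.0674
M3 S168
G1 X263.7259 Y109.1032 F3590
G1 X278.2519 Y82.9264
G1 X266.8428 Y55.2485
G1 X238.0899 Y46.9117
G1 X213.6448 Y64.1937
G1 X211.9150 Y94.0808
G1 X234.2033 Y114.0674
M5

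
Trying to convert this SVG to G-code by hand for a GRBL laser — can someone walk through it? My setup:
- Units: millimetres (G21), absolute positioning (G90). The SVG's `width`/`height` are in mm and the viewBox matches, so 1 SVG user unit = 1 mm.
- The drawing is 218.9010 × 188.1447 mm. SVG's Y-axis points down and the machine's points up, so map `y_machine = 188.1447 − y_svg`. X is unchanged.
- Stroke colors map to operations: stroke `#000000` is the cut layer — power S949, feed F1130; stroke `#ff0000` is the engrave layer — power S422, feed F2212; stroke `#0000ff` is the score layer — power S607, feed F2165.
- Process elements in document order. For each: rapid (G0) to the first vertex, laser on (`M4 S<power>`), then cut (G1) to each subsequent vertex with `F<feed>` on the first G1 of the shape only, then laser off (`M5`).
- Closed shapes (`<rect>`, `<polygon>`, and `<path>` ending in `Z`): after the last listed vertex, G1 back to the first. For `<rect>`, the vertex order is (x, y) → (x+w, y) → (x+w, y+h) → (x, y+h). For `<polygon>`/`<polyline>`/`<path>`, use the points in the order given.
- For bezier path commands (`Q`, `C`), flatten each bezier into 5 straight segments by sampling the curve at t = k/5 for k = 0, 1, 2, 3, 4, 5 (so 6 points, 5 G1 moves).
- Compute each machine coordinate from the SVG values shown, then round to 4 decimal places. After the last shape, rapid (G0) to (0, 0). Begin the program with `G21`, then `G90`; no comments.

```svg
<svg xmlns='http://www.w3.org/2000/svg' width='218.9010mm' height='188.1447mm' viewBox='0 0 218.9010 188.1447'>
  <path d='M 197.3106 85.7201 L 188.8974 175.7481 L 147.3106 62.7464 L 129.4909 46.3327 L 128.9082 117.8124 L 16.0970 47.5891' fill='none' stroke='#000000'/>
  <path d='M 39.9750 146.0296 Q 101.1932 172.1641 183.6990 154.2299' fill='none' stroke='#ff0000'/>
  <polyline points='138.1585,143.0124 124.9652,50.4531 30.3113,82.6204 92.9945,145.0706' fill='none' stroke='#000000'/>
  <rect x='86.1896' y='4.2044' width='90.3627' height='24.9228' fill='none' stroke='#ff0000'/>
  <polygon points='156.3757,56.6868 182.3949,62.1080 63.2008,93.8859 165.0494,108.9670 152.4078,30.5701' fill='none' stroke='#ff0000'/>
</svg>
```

viewBox `0 0 218.9010 188.1447` with mm width/height → 1 unit = 1 mm. Flip: y_m = 188.1447 − y_svg.

**Shape 1** — `<path>` open polyline, stroke `#000000` → cut (S949, F1130). Machine vertices: (197.3106,102.4246) → (188.8974,12.3966) → (147.3106,125.3983) → (129.4909,141.8120) → (128.9082,70.3323) → (16.0970,140.5556). Open path.

**Shape 2** — `<path>` quadratic bezier, stroke `#ff0000` → engrave (S422, F2212). Control points (SVG): P0=(39.9750,146.0296), P1=(101.1932,172.1641), P2=(183.6990,154.2299); sampled at t=k/5. Machine vertices: (39.9750,42.1151) → (65.3138,33.4240) → (92.3556,28.2585) → (121.1004,26.6184) → (151.5482,28.5039) → (183.6990,33.9148). Open path.

**Shape 3** — `<polyline>` open polyline, stroke `#000000` → cut (S949, F1130). Machine vertices: (138.1585,45.1323) → (124.9652,137.6916) → (30.3113,105.5243) → (92.9945,43.0741). Open path.

**Shape 4** — `<rect>` rectangle, stroke `#ff0000` → engrave (S422, F2212). Machine vertices: (86.1896,183.9403) → (176.5523,183.9403) → (176.5523,159.0175) → (86.1896,159.0175) → (86.1896,183.9403). Closed: final G1 returns to the first vertex.

**Shape 5** — `<polygon>` closed polygon, stroke `#ff0000` → engrave (S422, F2212). Machine vertices: (156.3757,131.4579) → (182.3949,126.0367) → (63.2008,94.2588) → (165.0494,79.1777) → (152.4078,157.5746) → (156.3757,131.4579). Closed: final G1 returns to the first vertex.

G21
G90
G0 X197.3106 Y102.4246
M4 S949
G1 X188.8974 Y12.3966 F1130
G1 X147.3106 Y125.3983
G1 X129.4909 Y141.8120
G1 X128.9082 Y70.3323
G1 X16.0970 Y140.5556
M5
G0 X39.9750 Y42.1151
M4 S422
G1 X65.3138 Y33.4240 F2212
G1 X92.3556 Y28.2585
G1 X121.1004 Y26.6184
G1 X151.5482 Y28.5039
G1 X183.6990 Y33.9148
M5
G0 X138.1585 Y45.1323
M4 S949
G1 X124.9652 Y137.6916 F1130
G1 X30.3113 Y105.5243
G1 X92.9945 Y43.0741
M5
G0 X86.1896 Y183.9403
M4 S422
G1 X176.5523 Y183.9403 F2212
G1 X176.5523 Y159.0175
G1 X86.1896 Y159.0175
G1 X86.1896 Y183.9403
M5
G0 X156.3757 Y131.4579
M4 S422
G1 X182.3949 Y126.0367 F2212
G1 X63.2008 Y94.2588
G1 X165.0494 Y79.1777
G1 X152.4078 Y157.5746
G1 X156.3757 Y131.4579
M5
G0 X0.0000 Y0.0000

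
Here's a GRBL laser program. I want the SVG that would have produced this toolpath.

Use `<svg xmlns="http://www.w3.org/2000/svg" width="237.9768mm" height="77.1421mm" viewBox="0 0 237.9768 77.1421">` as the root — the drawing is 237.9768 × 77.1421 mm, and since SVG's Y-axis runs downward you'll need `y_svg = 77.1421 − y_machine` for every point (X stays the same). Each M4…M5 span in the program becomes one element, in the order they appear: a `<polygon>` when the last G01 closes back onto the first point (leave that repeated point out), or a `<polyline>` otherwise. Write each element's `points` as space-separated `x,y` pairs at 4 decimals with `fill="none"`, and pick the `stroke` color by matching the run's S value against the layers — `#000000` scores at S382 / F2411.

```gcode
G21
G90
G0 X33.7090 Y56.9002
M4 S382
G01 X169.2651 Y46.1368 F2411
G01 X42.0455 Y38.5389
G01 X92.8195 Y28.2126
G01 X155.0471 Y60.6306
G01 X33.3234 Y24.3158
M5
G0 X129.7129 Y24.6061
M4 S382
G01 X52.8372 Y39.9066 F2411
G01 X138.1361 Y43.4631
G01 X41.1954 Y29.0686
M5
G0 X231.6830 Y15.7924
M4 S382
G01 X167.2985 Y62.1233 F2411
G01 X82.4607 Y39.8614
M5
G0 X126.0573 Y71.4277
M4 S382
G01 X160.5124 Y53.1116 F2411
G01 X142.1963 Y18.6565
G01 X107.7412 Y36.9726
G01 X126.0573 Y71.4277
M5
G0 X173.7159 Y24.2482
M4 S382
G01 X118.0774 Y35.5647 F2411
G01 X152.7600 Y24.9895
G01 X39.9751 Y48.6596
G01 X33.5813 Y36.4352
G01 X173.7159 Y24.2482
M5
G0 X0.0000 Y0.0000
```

<svg xmlns="http://www.w3.org/2000/svg" width="237.9768mm" height="77.1421mm" viewBox="0 0 237.9768 77.1421">
  <polyline points="33.7090,20.2419 169.2651,31.0053 42.0455,38.6032 92.8195,48.9295 155.0471,16.5115 33.3234,52.8263" fill="none" stroke="#000000"/>
  <polyline points="129.7129,52.5360 52.8372,37.2355 138.1361,33.6790 41.1954,48.0735" fill="none" stroke="#000000"/>
  <polyline points="231.6830,61.3497 167.2985,15.0188 82.4607,37.2807" fill="none" stroke="#000000"/>
  <polygon points="126.0573,5.7144 160.5124,24.0305 142.1963,58.4856 107.7412,40.1695" fill="none" stroke="#000000"/>
  <polygon points="173.7159,52.8939 118.0774,41.5774 152.7600,52.1526 39.9751,28.4825 33.5813,40.7069" fill="none" stroke="#000000"/>
</svg>

Each laser-on run becomes one SVG element. Flip Y back into SVG space with y_svg = 77.1421 − y_machine. Every run uses S382, so all elements get stroke `#000000` (score).

Run 1: The run is open, so emit a `<polyline>` with points (Y-flipped): 33.7090,20.2419 169.2651,31.0053 42.0455,38.6032 92.8195,48.9295 155.0471,16.5115 33.3234,52.8263.

Run 2: The run is open, so emit a `<polyline>` with points (Y-flipped): 129.7129,52.5360 52.8372,37.2355 138.1361,33.6790 41.1954,48.0735.

Run 3: The run is open, so emit a `<polyline>` with points (Y-flipped): 231.6830,61.3497 167.2985,15.0188 82.4607,37.2807.

Run 4: The run returns to its start, so emit a `<polygon>` with points (Y-flipped): 126.0573,5.7144 160.5124,24.0305 142.1963,58.4856 107.7412,40.1695.

Run 5: The run returns to its start, so emit a `<polygon>` with points (Y-flipped): 173.7159,52.8939 118.0774,41.5774 152.7600,52.1526 39.9751,28.4825 33.5813,40.7069.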